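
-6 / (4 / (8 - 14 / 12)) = -10.25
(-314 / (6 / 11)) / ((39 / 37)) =-63899 / 117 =-546.15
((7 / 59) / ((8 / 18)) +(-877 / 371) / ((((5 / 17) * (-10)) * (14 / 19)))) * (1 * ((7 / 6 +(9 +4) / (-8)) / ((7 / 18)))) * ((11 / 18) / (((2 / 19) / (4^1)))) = -2989168996 / 80442075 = -37.16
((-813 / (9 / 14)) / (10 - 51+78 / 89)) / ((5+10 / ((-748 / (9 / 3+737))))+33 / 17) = -31571771 / 2956788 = -10.68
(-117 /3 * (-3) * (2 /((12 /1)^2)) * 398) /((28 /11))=28457 /112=254.08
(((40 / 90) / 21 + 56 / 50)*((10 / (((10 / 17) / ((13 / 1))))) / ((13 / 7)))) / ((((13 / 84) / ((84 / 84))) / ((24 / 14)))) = 1466624 / 975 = 1504.23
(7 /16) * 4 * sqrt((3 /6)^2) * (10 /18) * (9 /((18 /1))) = 35 /144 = 0.24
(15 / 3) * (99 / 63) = 55 / 7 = 7.86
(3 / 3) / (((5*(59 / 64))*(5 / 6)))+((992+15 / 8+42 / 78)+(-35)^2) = 340497961 / 153400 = 2219.67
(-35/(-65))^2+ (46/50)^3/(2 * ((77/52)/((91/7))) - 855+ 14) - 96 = -71823002425249/750415453125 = -95.71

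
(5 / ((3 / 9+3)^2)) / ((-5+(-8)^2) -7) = 9 / 1040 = 0.01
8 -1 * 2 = 6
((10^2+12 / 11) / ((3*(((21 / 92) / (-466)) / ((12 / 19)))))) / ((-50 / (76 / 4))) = 95347328 / 5775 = 16510.36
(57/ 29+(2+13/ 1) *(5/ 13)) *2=5832/ 377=15.47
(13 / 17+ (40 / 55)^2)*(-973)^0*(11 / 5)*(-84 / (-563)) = 223524 / 526405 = 0.42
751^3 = 423564751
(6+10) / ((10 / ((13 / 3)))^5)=371293 / 1518750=0.24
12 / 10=6 / 5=1.20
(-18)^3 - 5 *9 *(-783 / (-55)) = -71199 / 11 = -6472.64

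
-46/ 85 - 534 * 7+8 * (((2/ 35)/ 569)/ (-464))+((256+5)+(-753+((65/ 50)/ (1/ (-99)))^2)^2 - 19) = 249974421.73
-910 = -910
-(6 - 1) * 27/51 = -45/17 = -2.65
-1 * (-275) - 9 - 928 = -662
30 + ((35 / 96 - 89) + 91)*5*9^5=22341165 / 32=698161.41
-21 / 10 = -2.10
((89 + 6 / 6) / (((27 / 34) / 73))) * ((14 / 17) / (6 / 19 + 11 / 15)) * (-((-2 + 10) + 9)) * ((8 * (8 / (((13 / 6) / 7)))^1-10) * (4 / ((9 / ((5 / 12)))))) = -422205574000 / 104949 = -4022959.48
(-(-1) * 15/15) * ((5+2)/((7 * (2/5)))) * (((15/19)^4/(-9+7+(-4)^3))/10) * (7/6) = -39375/22936496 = -0.00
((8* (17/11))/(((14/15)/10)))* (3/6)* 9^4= 33461100/77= 434559.74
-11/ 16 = -0.69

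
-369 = -369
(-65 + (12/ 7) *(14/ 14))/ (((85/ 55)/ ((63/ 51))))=-14619/ 289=-50.58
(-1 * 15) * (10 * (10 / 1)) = -1500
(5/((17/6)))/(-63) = -10/357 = -0.03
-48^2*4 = -9216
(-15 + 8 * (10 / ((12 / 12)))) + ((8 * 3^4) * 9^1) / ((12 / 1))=551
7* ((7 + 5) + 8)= 140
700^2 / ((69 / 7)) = 3430000 / 69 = 49710.14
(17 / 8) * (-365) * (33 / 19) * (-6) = 8082.83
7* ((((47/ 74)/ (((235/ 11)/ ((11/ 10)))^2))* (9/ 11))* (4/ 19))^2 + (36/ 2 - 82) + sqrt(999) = -109170767095524913/ 1705793251562500 + 3* sqrt(111) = -32.39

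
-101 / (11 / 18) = -1818 / 11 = -165.27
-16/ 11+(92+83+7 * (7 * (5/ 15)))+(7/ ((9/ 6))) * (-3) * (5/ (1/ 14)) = -26074/ 33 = -790.12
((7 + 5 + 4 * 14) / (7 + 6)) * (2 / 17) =8 / 13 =0.62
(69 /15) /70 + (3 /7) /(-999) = 1087 /16650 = 0.07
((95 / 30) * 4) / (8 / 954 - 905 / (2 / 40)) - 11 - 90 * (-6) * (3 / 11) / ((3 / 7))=15795313601 / 47485328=332.64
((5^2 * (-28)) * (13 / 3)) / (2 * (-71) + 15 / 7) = 63700 / 2937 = 21.69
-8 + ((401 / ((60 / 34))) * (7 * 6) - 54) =9481.80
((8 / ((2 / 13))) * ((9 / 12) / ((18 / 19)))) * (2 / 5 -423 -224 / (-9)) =-4420559 / 270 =-16372.44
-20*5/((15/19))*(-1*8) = 3040/3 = 1013.33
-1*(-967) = 967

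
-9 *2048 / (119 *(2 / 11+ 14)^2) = -15488 / 20111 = -0.77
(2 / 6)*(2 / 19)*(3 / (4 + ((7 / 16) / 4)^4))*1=33554432 / 1275114035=0.03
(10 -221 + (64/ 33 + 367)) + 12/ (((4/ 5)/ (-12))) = -728/ 33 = -22.06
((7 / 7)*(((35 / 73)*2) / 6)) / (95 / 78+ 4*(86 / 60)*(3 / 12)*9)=2275 / 200969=0.01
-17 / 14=-1.21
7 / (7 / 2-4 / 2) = 14 / 3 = 4.67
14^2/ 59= 196/ 59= 3.32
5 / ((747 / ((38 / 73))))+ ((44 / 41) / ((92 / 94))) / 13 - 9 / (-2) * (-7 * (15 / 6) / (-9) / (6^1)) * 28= 54711230063 / 1336991058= 40.92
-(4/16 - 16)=63/4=15.75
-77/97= -0.79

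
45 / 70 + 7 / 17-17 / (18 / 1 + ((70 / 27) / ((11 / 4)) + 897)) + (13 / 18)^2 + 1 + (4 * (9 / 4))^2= 876401393531 / 10488581460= 83.56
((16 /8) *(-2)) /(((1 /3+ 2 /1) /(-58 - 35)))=1116 /7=159.43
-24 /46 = -12 /23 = -0.52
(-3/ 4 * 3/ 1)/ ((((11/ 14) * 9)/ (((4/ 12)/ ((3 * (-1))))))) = 7/ 198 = 0.04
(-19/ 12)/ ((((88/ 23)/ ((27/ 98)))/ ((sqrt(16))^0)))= -3933/ 34496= -0.11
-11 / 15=-0.73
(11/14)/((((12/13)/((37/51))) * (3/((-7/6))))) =-5291/22032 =-0.24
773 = 773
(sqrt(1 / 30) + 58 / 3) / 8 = sqrt(30) / 240 + 29 / 12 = 2.44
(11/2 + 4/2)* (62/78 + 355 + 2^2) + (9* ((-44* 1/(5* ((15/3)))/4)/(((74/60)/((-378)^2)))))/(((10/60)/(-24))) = 158888925512/2405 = 66066081.29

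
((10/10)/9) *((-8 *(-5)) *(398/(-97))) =-15920/873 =-18.24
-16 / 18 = -8 / 9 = -0.89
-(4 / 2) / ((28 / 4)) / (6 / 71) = -71 / 21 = -3.38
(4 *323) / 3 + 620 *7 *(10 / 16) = 3143.17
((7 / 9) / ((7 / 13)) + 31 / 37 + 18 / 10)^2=46199209 / 2772225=16.67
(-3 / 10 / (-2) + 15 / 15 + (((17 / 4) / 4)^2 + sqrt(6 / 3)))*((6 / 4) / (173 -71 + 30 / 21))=21*sqrt(2) / 1448 + 61257 / 1853440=0.05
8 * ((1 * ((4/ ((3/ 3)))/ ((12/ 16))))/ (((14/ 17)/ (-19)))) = -20672/ 21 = -984.38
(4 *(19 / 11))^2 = 5776 / 121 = 47.74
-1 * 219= -219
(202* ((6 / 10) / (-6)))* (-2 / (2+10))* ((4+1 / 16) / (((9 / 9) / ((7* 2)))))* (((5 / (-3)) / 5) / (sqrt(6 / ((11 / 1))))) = -9191* sqrt(66) / 864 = -86.42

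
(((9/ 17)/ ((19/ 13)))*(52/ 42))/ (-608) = -507/ 687344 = -0.00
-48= -48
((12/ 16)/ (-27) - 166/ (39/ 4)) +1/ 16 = -31807/ 1872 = -16.99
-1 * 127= -127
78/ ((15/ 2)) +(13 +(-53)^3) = -744268/ 5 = -148853.60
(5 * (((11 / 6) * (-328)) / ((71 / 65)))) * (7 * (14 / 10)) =-5745740 / 213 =-26975.31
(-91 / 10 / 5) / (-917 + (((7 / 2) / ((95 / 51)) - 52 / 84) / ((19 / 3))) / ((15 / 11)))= 689871 / 347533553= 0.00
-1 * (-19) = 19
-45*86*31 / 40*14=-83979 / 2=-41989.50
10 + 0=10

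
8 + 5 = 13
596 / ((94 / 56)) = 16688 / 47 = 355.06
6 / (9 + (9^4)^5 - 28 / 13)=39 / 79024825483870037251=0.00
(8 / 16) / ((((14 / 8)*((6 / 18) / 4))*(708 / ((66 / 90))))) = 22 / 6195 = 0.00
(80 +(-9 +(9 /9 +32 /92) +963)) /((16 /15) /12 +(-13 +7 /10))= -84.79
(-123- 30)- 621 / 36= -681 / 4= -170.25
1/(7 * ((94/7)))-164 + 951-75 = 66929/94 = 712.01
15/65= 0.23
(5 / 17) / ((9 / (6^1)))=0.20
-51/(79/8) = -408/79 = -5.16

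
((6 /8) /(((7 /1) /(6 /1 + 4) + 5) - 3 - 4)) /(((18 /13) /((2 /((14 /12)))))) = -5 /7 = -0.71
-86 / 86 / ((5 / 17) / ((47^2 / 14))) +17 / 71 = -2665073 / 4970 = -536.23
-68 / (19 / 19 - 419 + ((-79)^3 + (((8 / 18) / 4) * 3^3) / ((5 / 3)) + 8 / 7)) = 595 / 4317723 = 0.00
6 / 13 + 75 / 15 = 71 / 13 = 5.46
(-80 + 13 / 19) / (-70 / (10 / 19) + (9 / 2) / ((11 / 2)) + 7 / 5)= 82885 / 136667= 0.61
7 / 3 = 2.33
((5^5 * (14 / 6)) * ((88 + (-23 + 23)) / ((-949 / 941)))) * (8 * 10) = -50900597.12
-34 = -34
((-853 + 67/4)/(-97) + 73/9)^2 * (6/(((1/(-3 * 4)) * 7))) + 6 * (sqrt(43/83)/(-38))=-487706863/169362 - 3 * sqrt(3569)/1577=-2879.78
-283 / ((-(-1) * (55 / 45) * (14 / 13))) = -215.01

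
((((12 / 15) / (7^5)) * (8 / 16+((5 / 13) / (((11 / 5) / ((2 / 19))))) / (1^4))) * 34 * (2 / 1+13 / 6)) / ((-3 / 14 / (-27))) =2873340 / 6523517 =0.44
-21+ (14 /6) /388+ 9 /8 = -46255 /2328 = -19.87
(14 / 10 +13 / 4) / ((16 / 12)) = 279 / 80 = 3.49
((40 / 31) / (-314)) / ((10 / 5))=-0.00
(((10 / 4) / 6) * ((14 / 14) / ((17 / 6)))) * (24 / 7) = 60 / 119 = 0.50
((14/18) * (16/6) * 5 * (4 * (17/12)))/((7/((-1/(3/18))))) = -1360/27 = -50.37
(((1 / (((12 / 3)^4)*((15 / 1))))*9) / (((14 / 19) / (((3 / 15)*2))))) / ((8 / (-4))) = -57 / 89600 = -0.00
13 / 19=0.68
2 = 2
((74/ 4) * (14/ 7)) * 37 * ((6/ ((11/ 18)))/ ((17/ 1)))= 147852/ 187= 790.65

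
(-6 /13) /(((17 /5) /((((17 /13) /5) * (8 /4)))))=-12 /169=-0.07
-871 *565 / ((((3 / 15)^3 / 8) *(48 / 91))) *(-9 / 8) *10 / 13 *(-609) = -3933536709375 / 8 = -491692088671.88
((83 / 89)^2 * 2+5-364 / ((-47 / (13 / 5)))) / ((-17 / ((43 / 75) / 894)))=-2151168611 / 2121756684750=-0.00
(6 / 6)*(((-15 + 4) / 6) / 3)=-11 / 18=-0.61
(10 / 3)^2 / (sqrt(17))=100*sqrt(17) / 153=2.69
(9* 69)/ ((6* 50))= 207/ 100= 2.07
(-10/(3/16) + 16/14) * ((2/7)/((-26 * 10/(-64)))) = -35072/9555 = -3.67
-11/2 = -5.50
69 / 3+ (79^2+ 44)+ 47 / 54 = 340679 / 54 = 6308.87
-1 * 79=-79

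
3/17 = 0.18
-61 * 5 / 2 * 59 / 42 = -17995 / 84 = -214.23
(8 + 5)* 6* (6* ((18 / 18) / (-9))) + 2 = -50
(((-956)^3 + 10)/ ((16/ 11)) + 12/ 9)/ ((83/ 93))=-446909214277/ 664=-673056045.60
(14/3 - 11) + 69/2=169/6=28.17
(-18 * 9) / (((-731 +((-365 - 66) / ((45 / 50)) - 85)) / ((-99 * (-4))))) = 288684 / 5827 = 49.54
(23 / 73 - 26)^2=3515625 / 5329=659.72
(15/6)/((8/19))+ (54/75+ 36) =17063/400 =42.66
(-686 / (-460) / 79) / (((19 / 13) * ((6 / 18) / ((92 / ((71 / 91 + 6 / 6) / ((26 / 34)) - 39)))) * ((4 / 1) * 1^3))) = -5274997 / 217059610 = -0.02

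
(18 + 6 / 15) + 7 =127 / 5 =25.40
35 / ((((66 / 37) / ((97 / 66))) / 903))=37810115 / 1452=26040.02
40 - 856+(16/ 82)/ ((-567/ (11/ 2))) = -18969596/ 23247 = -816.00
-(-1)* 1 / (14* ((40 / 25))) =5 / 112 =0.04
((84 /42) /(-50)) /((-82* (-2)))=-1 /4100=-0.00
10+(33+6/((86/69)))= 2056/43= 47.81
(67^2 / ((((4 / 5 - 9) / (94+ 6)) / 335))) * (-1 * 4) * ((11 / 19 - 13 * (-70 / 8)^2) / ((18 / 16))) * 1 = -454752152185000 / 7011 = -64862666122.52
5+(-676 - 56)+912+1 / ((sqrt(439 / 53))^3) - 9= 53*sqrt(23267) / 192721+176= 176.04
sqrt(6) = 2.45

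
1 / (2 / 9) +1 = 11 / 2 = 5.50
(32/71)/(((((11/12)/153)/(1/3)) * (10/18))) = 176256/3905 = 45.14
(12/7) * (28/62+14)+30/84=10907/434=25.13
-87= -87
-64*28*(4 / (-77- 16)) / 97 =7168 / 9021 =0.79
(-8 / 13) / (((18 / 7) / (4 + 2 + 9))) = -140 / 39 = -3.59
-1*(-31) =31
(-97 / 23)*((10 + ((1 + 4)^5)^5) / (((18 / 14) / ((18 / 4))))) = -202357769012451178665 / 46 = -4399081935053286492.72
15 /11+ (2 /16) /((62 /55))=8045 /5456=1.47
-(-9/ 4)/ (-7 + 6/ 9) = -27/ 76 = -0.36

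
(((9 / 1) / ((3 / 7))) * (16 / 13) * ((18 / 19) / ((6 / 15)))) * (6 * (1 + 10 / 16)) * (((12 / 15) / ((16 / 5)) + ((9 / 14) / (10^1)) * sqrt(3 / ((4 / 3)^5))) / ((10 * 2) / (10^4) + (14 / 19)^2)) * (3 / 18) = 3237125 / 58288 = 55.54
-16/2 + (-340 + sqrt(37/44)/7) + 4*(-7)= -376 + sqrt(407)/154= -375.87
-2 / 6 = -1 / 3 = -0.33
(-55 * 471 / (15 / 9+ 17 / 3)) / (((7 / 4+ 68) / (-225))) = 353250 / 31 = 11395.16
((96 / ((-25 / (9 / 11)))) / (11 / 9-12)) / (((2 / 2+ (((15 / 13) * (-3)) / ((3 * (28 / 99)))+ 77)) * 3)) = 314496 / 239248075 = 0.00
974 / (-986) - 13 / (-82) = -33525 / 40426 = -0.83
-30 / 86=-15 / 43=-0.35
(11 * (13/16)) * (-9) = -1287/16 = -80.44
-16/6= -8/3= -2.67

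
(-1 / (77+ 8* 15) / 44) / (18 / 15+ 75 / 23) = -115 / 4446684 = -0.00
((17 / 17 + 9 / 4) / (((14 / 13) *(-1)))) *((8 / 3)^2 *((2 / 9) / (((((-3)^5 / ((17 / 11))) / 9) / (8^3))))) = 23535616 / 168399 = 139.76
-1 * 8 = -8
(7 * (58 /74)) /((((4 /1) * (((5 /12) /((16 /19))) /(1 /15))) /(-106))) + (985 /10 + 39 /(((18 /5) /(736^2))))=618828289097 /105450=5868452.24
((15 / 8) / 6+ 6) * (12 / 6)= 101 / 8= 12.62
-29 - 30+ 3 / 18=-353 / 6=-58.83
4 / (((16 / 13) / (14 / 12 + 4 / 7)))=949 / 168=5.65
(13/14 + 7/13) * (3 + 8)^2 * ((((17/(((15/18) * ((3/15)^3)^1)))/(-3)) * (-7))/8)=13730475/104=132023.80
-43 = -43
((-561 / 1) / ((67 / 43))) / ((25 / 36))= -868428 / 1675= -518.46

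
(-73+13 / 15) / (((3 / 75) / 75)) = -135250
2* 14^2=392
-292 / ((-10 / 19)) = 2774 / 5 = 554.80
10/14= 5/7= 0.71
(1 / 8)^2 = 1 / 64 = 0.02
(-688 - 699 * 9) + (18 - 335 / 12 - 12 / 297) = -2767627 / 396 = -6988.96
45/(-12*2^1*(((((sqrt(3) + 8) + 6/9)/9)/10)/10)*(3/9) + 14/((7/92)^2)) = 4465125*sqrt(3)/65277149334002 + 607365226125/32638574667001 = 0.02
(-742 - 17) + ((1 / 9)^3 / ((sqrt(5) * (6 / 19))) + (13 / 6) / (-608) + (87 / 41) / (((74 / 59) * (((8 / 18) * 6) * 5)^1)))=-20998178353 / 27670080 + 19 * sqrt(5) / 21870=-758.87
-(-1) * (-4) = -4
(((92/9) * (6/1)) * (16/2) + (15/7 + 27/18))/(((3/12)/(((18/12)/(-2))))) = -20761/14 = -1482.93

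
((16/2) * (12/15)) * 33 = 1056/5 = 211.20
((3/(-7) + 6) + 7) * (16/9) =1408/63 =22.35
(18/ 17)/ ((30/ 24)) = 72/ 85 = 0.85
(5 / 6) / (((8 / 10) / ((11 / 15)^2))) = 121 / 216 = 0.56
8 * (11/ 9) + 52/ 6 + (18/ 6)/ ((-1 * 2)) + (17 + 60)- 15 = 1421/ 18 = 78.94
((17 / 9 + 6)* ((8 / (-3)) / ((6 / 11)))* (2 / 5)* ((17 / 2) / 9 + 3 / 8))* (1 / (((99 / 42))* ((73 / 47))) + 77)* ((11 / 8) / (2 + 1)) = -2762294689 / 3831624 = -720.92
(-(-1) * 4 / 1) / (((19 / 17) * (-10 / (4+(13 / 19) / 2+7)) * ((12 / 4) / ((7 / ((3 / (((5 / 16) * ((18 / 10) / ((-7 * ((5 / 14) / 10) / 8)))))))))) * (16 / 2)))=51289 / 7220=7.10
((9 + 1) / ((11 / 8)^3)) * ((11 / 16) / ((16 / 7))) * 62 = 8680 / 121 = 71.74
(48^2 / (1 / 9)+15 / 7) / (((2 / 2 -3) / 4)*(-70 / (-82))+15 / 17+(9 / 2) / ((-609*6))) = 45649.35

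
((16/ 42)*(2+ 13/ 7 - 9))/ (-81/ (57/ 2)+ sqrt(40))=-17328*sqrt(10)/ 141169 - 24624/ 141169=-0.56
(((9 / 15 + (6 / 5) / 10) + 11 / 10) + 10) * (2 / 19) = 591 / 475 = 1.24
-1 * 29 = -29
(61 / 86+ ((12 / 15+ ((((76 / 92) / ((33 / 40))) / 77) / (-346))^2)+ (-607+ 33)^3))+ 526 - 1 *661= -8313074024177271339170441 / 43956759024978030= -189119357.49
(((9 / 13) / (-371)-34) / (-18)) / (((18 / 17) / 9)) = 2787847 / 173628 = 16.06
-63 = -63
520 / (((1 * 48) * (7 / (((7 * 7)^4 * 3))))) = 53530295 / 2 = 26765147.50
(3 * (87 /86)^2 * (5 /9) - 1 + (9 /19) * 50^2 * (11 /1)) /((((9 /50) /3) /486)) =3706983551025 /35131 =105518873.67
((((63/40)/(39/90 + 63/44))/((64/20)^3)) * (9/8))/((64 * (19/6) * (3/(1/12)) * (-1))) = -779625/196201152512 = -0.00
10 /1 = 10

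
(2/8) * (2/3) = 0.17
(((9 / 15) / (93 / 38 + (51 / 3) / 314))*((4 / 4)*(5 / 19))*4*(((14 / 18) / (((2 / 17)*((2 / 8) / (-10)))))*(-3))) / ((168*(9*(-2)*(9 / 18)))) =-13345 / 100737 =-0.13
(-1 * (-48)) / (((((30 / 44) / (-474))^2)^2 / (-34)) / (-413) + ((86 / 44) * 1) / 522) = 12819.35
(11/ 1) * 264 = 2904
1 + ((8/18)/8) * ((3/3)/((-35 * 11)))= 6929/6930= 1.00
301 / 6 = 50.17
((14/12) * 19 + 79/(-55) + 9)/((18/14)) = 23.12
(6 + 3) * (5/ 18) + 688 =1381/ 2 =690.50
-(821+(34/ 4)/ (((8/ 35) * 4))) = -830.30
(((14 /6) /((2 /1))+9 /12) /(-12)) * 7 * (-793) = 127673 /144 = 886.62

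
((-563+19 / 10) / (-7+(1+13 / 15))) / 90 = 5611 / 4620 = 1.21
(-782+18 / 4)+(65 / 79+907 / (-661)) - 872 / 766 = -31167318711 / 39999754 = -779.19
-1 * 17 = -17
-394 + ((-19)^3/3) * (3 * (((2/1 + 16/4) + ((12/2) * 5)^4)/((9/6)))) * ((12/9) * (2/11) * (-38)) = 1125981767542/33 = 34120659622.48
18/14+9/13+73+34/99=678571/9009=75.32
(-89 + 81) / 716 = -2 / 179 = -0.01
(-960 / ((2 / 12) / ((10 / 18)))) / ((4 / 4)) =-3200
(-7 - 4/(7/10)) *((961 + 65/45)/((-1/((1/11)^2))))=770918/7623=101.13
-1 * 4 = -4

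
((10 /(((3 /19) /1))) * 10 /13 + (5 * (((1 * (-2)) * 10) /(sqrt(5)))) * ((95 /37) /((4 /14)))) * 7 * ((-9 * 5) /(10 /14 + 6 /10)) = -3491250 /299 + 36658125 * sqrt(5) /851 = 84645.62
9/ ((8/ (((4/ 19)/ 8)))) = 9/ 304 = 0.03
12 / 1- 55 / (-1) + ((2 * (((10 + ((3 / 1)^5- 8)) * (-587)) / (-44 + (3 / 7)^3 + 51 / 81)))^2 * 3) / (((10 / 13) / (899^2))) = 11182479888778166471720051 / 80370026888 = 139137441180174.79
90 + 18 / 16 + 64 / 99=72683 / 792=91.77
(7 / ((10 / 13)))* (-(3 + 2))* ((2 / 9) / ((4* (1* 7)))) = -13 / 36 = -0.36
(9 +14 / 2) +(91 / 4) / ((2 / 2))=155 / 4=38.75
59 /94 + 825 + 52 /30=1166579 /1410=827.36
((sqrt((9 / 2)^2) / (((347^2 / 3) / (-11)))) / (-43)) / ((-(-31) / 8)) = 1188 / 160505197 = 0.00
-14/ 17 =-0.82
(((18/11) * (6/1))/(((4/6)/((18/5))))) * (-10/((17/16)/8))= -746496/187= -3991.96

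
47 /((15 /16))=752 /15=50.13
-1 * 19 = -19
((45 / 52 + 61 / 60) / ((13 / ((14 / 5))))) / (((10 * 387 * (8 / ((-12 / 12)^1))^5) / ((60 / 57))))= -2569 / 763488460800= -0.00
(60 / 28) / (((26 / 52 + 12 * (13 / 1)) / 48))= 1440 / 2191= 0.66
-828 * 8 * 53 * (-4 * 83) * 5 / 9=64753280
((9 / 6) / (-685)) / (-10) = 3 / 13700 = 0.00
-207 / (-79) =207 / 79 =2.62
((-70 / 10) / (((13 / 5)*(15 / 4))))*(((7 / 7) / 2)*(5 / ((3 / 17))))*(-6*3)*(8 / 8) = 183.08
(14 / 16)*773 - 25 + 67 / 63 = 328829 / 504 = 652.44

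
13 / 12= 1.08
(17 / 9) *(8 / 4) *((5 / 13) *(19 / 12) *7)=16.10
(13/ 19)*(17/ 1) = 221/ 19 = 11.63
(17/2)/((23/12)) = 102/23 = 4.43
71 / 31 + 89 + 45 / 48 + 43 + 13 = 73521 / 496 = 148.23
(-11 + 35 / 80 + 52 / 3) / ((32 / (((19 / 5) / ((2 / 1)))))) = 1235 / 3072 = 0.40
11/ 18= 0.61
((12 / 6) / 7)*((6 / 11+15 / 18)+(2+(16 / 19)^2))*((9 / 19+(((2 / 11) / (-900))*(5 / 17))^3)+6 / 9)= 10060022402185764419 / 7553098192293423000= 1.33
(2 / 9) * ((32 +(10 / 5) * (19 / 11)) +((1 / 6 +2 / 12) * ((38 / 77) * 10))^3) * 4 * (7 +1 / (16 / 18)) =288.21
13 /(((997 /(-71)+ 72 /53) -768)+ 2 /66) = -124179 /7456982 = -0.02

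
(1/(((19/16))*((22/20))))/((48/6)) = 20/209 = 0.10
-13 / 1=-13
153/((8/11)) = 1683/8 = 210.38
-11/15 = -0.73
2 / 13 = 0.15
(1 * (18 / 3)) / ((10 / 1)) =3 / 5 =0.60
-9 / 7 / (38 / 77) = -2.61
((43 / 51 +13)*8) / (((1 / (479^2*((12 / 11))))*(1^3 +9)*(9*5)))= 2591765536 / 42075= 61598.71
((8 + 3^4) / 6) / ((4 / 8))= 89 / 3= 29.67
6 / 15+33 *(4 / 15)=46 / 5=9.20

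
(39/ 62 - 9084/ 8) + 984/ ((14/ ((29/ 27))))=-2068967/ 1953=-1059.38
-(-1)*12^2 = 144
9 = 9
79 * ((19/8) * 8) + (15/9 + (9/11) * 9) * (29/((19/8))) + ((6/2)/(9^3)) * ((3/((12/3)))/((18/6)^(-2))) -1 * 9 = 12055649/7524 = 1602.29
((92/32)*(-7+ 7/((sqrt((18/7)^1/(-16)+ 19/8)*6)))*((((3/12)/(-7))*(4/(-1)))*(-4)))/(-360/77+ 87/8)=7084/3819- 3542*sqrt(434)/355167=1.65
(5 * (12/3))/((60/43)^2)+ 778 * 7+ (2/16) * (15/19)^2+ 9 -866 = 597731543/129960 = 4599.35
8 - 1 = 7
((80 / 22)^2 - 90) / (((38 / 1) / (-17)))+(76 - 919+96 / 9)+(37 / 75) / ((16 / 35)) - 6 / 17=-7478230943 / 9379920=-797.26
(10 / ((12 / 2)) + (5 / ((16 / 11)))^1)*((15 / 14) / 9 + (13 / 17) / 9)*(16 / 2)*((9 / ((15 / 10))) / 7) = 2185 / 306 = 7.14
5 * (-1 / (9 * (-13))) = 5 / 117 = 0.04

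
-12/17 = -0.71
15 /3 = 5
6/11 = 0.55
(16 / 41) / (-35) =-16 / 1435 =-0.01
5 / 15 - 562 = -1685 / 3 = -561.67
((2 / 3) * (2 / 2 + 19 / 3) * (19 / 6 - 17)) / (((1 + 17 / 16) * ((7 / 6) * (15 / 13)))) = -69056 / 2835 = -24.36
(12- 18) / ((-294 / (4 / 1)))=4 / 49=0.08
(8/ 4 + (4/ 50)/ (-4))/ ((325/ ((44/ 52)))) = 1089/ 211250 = 0.01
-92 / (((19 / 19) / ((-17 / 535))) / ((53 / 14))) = 41446 / 3745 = 11.07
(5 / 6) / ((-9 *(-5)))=1 / 54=0.02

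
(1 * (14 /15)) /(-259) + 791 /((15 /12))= 351202 /555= 632.80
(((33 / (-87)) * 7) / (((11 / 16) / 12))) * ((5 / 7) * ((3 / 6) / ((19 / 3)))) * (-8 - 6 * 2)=28800 / 551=52.27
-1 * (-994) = 994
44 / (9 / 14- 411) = -0.11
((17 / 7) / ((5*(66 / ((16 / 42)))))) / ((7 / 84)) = 0.03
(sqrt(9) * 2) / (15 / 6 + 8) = 4 / 7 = 0.57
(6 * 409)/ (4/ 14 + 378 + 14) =8589/ 1373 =6.26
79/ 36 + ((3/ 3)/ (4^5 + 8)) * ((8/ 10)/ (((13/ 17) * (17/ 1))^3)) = 37316051/ 17004780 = 2.19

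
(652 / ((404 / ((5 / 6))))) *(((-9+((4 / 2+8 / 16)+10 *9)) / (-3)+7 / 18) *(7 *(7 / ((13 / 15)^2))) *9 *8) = -227629500 / 1313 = -173365.96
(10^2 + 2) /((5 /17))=1734 /5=346.80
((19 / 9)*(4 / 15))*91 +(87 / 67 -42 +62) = 656017 / 9045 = 72.53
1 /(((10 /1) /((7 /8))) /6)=21 /40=0.52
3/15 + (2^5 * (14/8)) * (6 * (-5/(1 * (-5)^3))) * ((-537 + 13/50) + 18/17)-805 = -85046272/10625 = -8004.36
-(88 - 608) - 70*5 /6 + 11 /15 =462.40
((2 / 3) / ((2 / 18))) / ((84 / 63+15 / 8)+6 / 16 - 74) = -72 / 845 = -0.09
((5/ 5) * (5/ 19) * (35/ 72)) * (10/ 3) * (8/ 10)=0.34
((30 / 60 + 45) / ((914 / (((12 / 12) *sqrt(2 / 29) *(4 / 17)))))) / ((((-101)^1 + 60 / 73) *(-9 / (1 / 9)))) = 6643 *sqrt(58) / 133457723253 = 0.00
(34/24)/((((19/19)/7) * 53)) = 119/636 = 0.19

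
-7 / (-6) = 7 / 6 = 1.17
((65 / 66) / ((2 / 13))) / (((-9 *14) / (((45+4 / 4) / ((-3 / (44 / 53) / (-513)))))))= -369265 / 1113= -331.77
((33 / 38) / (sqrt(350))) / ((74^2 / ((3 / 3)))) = 33*sqrt(14) / 14566160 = 0.00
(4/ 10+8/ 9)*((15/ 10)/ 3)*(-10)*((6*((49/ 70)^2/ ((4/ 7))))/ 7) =-1421/ 300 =-4.74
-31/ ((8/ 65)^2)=-130975/ 64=-2046.48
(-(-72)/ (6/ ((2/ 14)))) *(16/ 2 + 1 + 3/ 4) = 117/ 7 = 16.71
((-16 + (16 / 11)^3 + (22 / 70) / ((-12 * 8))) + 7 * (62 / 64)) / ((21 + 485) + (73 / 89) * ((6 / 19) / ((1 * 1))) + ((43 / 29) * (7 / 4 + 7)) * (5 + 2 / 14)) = -673791103217 / 62830540837680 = -0.01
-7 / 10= -0.70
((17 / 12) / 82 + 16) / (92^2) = 15761 / 8328576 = 0.00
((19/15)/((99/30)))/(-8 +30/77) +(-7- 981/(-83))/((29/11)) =11282669/6347259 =1.78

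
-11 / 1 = -11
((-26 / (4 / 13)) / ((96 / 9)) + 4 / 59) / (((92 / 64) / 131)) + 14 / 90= -174790019 / 244260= -715.59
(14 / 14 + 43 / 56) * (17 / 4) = 1683 / 224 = 7.51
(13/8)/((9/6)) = 13/12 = 1.08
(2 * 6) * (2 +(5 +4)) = 132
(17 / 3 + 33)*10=1160 / 3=386.67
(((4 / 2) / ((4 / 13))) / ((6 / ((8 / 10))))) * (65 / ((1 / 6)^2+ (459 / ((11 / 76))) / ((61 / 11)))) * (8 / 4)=247416 / 1255885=0.20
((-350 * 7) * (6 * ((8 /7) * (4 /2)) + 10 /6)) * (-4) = 452200 /3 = 150733.33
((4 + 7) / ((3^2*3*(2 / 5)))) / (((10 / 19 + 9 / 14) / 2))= 14630 / 8397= 1.74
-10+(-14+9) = -15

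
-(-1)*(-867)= -867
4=4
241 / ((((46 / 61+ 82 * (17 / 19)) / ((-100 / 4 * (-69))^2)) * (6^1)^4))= 92349844375 / 12370752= 7465.18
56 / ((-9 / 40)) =-2240 / 9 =-248.89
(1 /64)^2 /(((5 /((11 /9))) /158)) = 869 /92160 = 0.01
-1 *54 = -54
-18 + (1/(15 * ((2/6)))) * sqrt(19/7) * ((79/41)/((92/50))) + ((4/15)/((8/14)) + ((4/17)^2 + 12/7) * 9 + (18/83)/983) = -3976835951/2475818205 + 395 * sqrt(133)/13202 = -1.26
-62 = -62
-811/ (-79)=811/ 79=10.27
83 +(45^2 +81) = 2189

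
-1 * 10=-10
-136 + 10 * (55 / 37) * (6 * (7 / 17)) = -99.28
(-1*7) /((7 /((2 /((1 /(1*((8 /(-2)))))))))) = 8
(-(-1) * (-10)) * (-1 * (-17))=-170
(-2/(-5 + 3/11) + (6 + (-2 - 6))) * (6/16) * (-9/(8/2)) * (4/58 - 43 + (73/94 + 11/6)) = -60838137/1134016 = -53.65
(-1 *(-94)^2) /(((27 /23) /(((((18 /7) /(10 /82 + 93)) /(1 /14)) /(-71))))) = 724552 /17679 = 40.98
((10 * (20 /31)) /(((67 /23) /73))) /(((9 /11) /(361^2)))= 481379709800 /18693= 25751870.21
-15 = -15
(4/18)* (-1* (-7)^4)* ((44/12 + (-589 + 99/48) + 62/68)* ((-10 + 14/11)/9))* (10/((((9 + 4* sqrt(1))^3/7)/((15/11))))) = -1597354087000/122019183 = -13091.01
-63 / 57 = -21 / 19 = -1.11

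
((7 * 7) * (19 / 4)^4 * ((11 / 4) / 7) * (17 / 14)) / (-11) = -2215457 / 2048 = -1081.77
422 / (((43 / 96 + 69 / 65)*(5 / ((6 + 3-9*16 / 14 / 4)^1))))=23699520 / 65933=359.45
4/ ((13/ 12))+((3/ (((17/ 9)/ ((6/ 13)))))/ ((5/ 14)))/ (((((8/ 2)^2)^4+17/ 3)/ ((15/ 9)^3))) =6418092/ 1738165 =3.69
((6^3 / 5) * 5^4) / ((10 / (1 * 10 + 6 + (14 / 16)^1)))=91125 / 2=45562.50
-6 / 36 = -0.17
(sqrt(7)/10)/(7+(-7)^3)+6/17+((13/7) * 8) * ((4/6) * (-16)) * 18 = -2852.22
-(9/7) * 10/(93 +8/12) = -270/1967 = -0.14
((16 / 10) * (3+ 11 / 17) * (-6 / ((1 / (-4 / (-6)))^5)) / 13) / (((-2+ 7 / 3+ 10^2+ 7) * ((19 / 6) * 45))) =-31744 / 1368978975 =-0.00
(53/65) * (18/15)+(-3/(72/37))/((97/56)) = 8363/94575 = 0.09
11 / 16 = 0.69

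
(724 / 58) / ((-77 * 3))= -362 / 6699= -0.05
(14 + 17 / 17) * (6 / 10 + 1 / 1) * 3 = 72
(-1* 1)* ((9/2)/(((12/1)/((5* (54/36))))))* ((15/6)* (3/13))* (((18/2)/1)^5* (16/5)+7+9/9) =-15943905/52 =-306613.56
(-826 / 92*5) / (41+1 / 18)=-18585 / 16997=-1.09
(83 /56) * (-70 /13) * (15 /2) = -6225 /104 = -59.86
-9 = -9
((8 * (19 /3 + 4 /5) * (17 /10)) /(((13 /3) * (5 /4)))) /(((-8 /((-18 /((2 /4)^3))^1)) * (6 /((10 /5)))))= 174624 /1625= 107.46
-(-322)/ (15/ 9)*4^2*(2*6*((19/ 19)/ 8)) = 23184/ 5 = 4636.80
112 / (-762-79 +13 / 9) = -252 / 1889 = -0.13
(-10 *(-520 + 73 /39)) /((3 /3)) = 202070 /39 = 5181.28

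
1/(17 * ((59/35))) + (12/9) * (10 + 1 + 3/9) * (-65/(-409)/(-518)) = 28935005/956239137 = 0.03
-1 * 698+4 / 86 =-30012 / 43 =-697.95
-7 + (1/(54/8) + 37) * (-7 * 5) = -35294/27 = -1307.19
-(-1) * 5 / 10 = 0.50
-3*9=-27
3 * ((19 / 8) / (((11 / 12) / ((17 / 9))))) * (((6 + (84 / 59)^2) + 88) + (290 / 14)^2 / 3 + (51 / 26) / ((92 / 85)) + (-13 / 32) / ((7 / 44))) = 3498.87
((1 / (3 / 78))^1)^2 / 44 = 169 / 11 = 15.36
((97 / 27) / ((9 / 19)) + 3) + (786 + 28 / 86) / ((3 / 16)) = 43930948 / 10449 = 4204.32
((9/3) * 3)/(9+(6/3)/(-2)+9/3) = 9/11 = 0.82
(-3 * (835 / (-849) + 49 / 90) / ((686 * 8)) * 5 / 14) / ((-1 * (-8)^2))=-11183 / 8349487104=-0.00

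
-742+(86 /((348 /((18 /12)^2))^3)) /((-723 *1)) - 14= -9100448244099 /12037629952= -756.00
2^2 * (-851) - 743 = -4147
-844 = -844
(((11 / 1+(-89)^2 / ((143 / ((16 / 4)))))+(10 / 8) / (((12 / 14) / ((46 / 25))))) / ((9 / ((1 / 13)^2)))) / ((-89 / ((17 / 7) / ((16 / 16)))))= -4901933 / 1161466020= -0.00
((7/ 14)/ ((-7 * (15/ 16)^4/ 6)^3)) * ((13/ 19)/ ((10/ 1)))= -7318349394477056/ 156584608154296875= -0.05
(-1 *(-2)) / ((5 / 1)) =2 / 5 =0.40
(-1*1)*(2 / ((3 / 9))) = -6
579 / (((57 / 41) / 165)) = 1305645 / 19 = 68718.16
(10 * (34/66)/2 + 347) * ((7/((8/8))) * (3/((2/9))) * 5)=1816920/11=165174.55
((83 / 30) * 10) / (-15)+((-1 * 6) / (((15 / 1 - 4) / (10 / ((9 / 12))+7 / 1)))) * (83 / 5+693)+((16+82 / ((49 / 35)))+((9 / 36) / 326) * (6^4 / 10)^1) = -4403866294 / 564795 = -7797.28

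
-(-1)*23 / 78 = 23 / 78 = 0.29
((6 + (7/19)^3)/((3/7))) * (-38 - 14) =-15104908/20577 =-734.07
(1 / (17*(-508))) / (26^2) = -0.00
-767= -767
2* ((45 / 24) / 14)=15 / 56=0.27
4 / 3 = 1.33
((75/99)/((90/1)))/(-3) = -5/1782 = -0.00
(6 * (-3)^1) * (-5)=90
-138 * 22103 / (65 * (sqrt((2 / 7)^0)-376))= 1016738 / 8125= 125.14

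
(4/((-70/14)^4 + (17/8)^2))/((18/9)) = 128/40289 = 0.00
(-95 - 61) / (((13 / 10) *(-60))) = 2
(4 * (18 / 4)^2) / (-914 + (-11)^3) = -81 / 2245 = -0.04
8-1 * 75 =-67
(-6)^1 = -6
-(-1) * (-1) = -1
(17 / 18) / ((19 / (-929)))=-15793 / 342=-46.18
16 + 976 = 992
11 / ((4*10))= 11 / 40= 0.28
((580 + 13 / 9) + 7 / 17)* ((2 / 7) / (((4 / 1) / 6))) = 89024 / 357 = 249.37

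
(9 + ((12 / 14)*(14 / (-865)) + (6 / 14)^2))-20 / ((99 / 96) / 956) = -18531.44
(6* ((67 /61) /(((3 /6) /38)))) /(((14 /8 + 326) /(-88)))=-188672 /1403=-134.48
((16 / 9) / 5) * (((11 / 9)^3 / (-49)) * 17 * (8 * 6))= -5792512 / 535815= -10.81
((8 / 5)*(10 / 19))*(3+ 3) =96 / 19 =5.05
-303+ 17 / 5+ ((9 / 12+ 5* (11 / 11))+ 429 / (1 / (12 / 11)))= 3483 / 20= 174.15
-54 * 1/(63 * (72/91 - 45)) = 26/1341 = 0.02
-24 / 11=-2.18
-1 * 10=-10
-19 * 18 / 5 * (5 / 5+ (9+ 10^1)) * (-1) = 1368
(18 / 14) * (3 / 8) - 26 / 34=-269 / 952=-0.28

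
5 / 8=0.62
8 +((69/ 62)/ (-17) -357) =-367915/ 1054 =-349.07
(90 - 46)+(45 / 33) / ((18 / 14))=1487 / 33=45.06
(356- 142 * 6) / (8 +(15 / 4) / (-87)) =-57536 / 923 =-62.34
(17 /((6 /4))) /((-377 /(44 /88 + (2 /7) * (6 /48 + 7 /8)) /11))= -2057 /7917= -0.26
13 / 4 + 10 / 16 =31 / 8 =3.88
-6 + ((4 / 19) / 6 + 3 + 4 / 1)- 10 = -8.96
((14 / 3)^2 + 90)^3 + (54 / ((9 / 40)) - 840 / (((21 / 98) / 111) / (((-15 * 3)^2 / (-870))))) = 50941379504 / 21141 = 2409601.23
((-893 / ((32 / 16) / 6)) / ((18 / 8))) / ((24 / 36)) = -1786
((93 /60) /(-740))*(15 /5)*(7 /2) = -651 /29600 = -0.02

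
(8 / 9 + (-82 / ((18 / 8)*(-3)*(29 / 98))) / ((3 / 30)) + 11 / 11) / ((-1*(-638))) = 322919 / 499554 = 0.65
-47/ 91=-0.52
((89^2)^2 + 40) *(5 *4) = 1254845620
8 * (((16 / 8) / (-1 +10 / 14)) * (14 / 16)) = -49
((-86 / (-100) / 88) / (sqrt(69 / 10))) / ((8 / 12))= 43 *sqrt(690) / 202400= 0.01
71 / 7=10.14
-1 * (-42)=42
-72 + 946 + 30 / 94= 41093 / 47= 874.32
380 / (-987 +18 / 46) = -2185 / 5673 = -0.39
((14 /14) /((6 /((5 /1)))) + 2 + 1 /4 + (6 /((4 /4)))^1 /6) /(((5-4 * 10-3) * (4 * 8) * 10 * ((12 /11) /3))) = -539 /583680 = -0.00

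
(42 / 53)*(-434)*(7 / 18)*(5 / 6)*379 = -20149535 / 477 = -42242.21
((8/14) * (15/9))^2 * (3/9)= 400/1323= 0.30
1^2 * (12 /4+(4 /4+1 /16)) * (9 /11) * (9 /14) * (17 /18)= 9945 /4928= 2.02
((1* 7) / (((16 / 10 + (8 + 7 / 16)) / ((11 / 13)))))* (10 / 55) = 1120 / 10439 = 0.11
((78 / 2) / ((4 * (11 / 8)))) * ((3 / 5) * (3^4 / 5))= 18954 / 275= 68.92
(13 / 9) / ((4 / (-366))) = -793 / 6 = -132.17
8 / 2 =4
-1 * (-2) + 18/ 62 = 71/ 31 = 2.29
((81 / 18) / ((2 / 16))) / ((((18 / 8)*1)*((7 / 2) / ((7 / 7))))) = 32 / 7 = 4.57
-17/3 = -5.67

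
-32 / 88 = -4 / 11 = -0.36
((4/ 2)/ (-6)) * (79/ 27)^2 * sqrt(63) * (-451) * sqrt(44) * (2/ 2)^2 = 5629382 * sqrt(77)/ 729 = 67760.80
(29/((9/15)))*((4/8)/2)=145/12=12.08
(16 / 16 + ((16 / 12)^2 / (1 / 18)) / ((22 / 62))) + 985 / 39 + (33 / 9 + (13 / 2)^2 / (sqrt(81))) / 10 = 6037283 / 51480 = 117.27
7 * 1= 7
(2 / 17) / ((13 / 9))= 0.08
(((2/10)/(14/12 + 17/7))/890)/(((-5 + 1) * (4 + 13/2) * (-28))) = 1/18814600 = 0.00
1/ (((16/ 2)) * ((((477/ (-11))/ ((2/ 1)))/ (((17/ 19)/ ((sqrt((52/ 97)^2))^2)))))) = -1759483/ 98025408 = -0.02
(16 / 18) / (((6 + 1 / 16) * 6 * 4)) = 0.01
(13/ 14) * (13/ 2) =169/ 28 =6.04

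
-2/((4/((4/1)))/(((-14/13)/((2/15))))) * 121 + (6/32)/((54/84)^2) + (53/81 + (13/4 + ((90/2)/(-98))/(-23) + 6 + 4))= 1968.99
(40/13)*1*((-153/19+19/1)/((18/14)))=4480/171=26.20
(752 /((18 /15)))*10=18800 /3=6266.67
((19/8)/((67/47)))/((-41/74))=-33041/10988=-3.01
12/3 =4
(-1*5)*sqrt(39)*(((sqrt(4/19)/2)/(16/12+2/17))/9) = -0.55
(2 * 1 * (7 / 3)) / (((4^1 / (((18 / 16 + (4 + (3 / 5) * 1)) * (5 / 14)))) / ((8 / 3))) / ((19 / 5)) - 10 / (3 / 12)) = -30457 / 259800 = -0.12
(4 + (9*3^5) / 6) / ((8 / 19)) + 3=14051 / 16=878.19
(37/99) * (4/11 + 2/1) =962/1089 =0.88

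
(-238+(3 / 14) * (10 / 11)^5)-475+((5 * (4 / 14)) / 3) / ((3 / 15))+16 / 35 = -12006839917 / 16910355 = -710.03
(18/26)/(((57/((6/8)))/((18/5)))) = 81/2470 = 0.03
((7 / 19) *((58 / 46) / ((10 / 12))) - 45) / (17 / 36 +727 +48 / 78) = -0.06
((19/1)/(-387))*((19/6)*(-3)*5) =2.33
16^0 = 1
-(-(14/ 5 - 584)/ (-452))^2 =-2111209/ 1276900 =-1.65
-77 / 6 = -12.83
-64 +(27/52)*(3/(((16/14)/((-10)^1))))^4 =3281014907/13312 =246470.47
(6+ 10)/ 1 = 16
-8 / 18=-4 / 9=-0.44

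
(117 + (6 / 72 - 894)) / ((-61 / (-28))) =-65261 / 183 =-356.62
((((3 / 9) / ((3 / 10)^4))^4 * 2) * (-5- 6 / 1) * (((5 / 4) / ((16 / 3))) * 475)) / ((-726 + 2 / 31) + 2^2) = 12654296875000000000 / 1300570581573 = 9729804.02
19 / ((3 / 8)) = 152 / 3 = 50.67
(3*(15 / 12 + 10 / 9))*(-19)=-1615 / 12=-134.58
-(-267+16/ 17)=4523/ 17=266.06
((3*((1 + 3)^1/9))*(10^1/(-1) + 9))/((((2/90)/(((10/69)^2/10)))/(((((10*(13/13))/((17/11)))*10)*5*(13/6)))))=-7150000/80937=-88.34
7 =7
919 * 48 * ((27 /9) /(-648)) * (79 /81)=-145202 /729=-199.18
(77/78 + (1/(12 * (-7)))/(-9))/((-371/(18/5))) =-1943/202566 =-0.01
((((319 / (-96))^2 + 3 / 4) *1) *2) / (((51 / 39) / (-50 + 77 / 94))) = -2177046209 / 2454528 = -886.95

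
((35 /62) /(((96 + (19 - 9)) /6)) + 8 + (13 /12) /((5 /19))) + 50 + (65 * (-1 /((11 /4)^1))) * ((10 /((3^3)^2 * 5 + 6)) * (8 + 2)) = 27054193819 /439896820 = 61.50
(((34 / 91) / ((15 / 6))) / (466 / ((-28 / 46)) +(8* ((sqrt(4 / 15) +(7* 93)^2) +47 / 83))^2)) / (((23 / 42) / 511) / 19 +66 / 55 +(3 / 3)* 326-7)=23824879930807710289466365453320 / 586758915839509769806573192446835557672876276961-1153170551253512410214400* sqrt(15) / 45135301218423828446659476342064273667144328997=0.00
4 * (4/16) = 1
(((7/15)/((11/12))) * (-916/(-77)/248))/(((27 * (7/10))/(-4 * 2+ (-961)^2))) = 845937908/708939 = 1193.24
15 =15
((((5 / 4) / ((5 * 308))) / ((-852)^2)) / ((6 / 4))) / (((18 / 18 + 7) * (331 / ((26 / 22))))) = 13 / 39074355403776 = 0.00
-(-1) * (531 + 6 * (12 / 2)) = 567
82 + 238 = 320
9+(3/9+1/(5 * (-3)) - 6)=49/15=3.27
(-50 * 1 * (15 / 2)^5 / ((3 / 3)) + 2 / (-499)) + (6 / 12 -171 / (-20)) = -47365654509 / 39920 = -1186514.39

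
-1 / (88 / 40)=-5 / 11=-0.45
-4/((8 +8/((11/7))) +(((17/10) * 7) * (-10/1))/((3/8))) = 33/2510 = 0.01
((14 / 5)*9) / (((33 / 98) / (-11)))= -4116 / 5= -823.20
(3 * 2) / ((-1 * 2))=-3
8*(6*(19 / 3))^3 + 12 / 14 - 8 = 3072782 / 7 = 438968.86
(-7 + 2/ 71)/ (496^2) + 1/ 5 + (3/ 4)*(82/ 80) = 16920793/ 17467136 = 0.97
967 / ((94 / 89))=86063 / 94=915.56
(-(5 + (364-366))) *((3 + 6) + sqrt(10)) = -27-3 *sqrt(10) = -36.49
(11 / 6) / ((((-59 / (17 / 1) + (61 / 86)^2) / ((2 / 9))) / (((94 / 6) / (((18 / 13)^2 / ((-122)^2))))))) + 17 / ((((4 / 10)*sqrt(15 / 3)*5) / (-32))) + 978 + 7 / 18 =-76964597514079 / 4895910054 - 272*sqrt(5) / 5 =-15841.82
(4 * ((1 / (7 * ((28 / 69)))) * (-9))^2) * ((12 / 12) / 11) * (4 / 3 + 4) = 514188 / 26411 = 19.47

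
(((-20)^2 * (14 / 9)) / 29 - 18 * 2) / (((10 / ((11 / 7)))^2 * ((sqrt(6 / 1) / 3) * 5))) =-114829 * sqrt(6) / 3197250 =-0.09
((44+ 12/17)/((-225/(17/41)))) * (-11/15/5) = 1672/138375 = 0.01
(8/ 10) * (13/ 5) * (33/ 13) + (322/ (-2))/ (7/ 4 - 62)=47912/ 6025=7.95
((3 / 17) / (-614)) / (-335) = 3 / 3496730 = 0.00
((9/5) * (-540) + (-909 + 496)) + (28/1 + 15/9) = -4066/3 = -1355.33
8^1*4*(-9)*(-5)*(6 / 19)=8640 / 19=454.74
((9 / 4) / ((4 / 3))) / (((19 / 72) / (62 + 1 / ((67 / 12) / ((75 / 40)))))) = 2029779 / 5092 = 398.62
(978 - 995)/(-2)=8.50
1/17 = 0.06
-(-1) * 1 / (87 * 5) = 1 / 435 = 0.00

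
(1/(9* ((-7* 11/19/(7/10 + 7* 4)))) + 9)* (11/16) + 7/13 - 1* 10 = -71417/18720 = -3.82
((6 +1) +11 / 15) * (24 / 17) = 928 / 85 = 10.92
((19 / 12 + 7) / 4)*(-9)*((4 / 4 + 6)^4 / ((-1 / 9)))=6677181 / 16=417323.81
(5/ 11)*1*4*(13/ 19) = 260/ 209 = 1.24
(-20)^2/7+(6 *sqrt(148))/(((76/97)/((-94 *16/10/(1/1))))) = 400/7- 218832 *sqrt(37)/95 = -13954.47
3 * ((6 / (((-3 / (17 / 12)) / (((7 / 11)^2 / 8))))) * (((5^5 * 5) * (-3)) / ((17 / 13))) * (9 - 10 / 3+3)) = 129390625 / 968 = 133668.00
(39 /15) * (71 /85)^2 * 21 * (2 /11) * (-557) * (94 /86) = -72054713094 /17087125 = -4216.90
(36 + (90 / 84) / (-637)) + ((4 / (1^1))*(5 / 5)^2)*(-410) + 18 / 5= -71361911 / 44590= -1600.40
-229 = -229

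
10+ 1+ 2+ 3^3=40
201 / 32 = 6.28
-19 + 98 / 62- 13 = -943 / 31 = -30.42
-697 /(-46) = 15.15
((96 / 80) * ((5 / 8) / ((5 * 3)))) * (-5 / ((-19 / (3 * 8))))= 6 / 19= 0.32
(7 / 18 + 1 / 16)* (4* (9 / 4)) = 65 / 16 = 4.06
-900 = -900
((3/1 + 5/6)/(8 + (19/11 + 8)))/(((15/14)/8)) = 14168/8775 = 1.61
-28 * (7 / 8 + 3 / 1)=-217 / 2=-108.50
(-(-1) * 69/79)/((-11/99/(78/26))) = -1863/79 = -23.58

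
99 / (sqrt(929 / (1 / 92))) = 99 * sqrt(21367) / 42734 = 0.34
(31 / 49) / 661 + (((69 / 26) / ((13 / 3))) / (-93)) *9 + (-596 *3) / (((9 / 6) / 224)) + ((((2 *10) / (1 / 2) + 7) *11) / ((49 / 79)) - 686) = -90564975527905 / 339371942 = -266860.53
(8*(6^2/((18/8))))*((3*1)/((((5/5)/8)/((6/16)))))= 1152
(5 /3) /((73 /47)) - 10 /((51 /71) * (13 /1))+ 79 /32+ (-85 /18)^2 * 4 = 3833275387 /41816736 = 91.67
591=591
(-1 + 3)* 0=0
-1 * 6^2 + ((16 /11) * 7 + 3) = -251 /11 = -22.82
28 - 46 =-18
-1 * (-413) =413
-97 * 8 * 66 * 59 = -3021744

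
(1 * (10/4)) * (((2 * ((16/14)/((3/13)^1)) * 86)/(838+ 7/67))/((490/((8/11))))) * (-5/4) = -2996240/635595807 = -0.00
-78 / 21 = -26 / 7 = -3.71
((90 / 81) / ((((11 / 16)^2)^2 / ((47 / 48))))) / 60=96256 / 1185921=0.08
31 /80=0.39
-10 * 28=-280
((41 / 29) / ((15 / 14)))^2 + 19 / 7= 5901607 / 1324575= 4.46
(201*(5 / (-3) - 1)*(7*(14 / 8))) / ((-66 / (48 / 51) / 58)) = 3046624 / 561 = 5430.70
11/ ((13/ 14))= 154/ 13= 11.85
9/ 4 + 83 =341/ 4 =85.25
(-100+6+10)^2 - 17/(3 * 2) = 7053.17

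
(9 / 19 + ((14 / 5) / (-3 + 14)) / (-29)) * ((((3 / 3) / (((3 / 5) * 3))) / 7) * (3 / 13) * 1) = 14089 / 1654653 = 0.01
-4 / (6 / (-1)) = 2 / 3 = 0.67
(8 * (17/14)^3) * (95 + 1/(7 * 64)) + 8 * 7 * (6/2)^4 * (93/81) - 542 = 926098417/153664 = 6026.78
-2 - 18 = -20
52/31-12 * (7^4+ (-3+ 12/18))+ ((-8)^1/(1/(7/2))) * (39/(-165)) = -49062576/1705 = -28775.70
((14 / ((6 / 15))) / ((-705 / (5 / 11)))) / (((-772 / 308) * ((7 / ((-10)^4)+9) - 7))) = 2450000 / 544450491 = 0.00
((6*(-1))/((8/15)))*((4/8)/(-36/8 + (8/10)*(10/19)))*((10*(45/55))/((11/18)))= 69255/3751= 18.46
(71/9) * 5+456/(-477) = 18359/477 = 38.49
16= 16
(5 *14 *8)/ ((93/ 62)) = 1120/ 3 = 373.33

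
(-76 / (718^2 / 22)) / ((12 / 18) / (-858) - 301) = 268983 / 24963476414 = 0.00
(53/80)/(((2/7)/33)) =12243/160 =76.52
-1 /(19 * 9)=-1 /171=-0.01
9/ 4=2.25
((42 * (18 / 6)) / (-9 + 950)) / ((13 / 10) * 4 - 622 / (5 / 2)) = -15 / 27289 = -0.00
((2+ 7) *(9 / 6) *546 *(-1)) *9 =-66339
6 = 6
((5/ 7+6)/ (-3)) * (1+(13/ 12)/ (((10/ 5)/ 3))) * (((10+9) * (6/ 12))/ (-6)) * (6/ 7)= 893/ 112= 7.97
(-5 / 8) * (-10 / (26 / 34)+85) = -4675 / 104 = -44.95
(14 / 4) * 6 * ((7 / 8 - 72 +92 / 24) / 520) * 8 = -2261 / 104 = -21.74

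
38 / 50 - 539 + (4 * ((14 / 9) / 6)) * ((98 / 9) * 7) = -2789608 / 6075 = -459.19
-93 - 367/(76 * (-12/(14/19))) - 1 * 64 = -1357679/8664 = -156.70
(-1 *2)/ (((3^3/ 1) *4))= -1/ 54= -0.02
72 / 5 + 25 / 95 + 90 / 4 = 7061 / 190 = 37.16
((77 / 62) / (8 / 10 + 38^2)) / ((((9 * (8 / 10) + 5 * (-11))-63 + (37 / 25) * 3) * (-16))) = 1375 / 2722135296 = 0.00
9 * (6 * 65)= 3510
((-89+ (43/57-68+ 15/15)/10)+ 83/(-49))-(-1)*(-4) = -1414912/13965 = -101.32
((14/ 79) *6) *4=336/ 79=4.25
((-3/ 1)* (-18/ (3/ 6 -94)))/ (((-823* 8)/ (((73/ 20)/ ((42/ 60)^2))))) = 9855/ 15082298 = 0.00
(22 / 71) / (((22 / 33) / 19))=627 / 71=8.83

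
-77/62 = -1.24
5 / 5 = 1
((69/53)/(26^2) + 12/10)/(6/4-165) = -71771/9763130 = -0.01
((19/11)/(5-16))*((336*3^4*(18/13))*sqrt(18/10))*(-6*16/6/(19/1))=23514624*sqrt(5)/7865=6685.35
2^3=8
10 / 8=5 / 4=1.25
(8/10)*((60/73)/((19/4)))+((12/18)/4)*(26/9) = 23215/37449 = 0.62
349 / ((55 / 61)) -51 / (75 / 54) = 96347 / 275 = 350.35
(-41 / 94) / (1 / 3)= -123 / 94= -1.31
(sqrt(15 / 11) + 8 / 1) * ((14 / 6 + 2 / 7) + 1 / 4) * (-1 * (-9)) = 723 * sqrt(165) / 308 + 1446 / 7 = 236.72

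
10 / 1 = 10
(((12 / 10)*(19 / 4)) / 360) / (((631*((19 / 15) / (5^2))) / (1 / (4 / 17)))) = 85 / 40384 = 0.00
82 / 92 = 41 / 46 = 0.89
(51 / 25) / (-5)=-51 / 125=-0.41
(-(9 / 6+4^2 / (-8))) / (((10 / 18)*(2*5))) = 9 / 100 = 0.09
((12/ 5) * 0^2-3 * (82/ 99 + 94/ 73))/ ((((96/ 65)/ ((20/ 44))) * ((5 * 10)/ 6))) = -49699/ 211992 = -0.23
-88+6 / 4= -173 / 2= -86.50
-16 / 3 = -5.33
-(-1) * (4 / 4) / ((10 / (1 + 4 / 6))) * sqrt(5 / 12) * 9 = sqrt(15) / 4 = 0.97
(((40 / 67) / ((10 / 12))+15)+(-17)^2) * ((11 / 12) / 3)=93.11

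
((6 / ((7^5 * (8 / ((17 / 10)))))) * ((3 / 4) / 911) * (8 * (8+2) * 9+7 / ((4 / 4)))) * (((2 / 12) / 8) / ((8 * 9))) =12359 / 940718714880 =0.00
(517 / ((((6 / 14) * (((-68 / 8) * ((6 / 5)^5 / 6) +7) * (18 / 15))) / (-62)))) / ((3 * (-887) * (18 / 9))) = 1752953125 / 520124382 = 3.37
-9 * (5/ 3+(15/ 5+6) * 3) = -258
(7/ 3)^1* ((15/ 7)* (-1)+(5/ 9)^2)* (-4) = 17.12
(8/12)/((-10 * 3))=-1/45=-0.02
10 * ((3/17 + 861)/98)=73200/833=87.88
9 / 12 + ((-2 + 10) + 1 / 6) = 8.92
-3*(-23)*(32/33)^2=23552/363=64.88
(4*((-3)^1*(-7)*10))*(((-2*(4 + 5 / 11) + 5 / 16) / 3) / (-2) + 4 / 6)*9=698355 / 44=15871.70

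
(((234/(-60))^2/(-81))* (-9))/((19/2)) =169/950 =0.18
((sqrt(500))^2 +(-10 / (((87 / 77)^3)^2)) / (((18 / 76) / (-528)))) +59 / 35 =510717234702882293 / 45530751105945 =11216.97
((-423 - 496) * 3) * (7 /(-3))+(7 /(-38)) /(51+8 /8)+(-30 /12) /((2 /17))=12669611 /1976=6411.75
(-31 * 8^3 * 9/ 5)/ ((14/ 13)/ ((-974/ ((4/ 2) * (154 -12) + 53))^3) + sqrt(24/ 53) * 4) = -10792.79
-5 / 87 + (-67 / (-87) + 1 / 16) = 1079 / 1392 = 0.78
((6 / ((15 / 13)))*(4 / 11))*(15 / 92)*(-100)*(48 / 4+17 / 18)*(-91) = 27563900 / 759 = 36316.07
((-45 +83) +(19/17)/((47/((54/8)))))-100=-197639/3196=-61.84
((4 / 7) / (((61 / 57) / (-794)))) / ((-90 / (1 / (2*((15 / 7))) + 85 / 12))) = 3311377 / 96075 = 34.47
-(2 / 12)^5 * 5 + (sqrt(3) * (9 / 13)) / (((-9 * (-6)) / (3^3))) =-5 / 7776 + 9 * sqrt(3) / 26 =0.60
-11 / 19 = -0.58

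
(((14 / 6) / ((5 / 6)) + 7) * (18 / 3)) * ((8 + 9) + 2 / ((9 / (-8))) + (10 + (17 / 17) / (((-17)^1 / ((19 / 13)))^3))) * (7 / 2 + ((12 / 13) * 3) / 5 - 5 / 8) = 53515448350693 / 10524014475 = 5085.08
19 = 19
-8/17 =-0.47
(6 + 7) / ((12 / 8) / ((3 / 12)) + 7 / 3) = 1.56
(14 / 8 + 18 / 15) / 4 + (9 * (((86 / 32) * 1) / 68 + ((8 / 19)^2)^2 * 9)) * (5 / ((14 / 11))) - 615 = -5983570464847 / 9925247360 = -602.86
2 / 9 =0.22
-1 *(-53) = 53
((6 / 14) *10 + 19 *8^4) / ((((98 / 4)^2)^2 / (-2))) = -17433536 / 40353607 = -0.43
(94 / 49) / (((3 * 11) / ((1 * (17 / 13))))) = 1598 / 21021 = 0.08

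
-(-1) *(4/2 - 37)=-35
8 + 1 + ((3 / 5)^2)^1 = 234 / 25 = 9.36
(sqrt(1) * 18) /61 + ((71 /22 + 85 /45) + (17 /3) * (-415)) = -28338073 /12078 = -2346.26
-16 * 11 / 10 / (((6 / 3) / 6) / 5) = -264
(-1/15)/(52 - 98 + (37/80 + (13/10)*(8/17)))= 272/183297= 0.00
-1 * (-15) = 15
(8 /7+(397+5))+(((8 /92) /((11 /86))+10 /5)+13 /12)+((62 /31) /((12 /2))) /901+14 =8059537679 /19148052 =420.91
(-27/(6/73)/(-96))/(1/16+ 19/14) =511/212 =2.41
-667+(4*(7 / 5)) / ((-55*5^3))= -22928153 / 34375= -667.00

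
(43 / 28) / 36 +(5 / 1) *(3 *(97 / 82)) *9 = 6601643 / 41328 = 159.74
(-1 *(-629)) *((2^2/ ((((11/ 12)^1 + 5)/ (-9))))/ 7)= -271728/ 497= -546.74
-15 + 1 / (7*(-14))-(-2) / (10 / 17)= -5689 / 490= -11.61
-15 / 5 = -3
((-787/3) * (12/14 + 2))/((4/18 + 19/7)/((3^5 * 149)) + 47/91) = -11113014510/7658983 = -1450.98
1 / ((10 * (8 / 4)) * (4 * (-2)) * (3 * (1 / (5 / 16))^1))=-1 / 1536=-0.00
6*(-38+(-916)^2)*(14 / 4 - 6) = -12585270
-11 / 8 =-1.38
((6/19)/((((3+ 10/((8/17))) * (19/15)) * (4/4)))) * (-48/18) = -960/35017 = -0.03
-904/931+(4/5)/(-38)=-4618/4655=-0.99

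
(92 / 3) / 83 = 0.37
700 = 700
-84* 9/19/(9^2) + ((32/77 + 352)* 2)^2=167890483076/337953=496786.49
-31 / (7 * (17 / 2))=-62 / 119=-0.52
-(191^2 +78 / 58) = -1057988 / 29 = -36482.34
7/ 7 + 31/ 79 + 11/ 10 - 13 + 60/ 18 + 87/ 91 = -1341083/ 215670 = -6.22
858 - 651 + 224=431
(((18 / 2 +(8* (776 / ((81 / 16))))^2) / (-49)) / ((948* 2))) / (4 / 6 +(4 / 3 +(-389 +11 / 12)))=9866110633 / 235334448846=0.04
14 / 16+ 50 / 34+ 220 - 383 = -21849 / 136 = -160.65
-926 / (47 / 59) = -54634 / 47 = -1162.43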